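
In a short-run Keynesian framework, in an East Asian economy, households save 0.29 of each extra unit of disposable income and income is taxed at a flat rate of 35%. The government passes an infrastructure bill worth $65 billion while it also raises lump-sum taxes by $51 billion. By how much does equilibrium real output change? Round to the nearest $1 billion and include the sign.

MPC = 1 − MPS = 1 − 0.29 = 0.71.
Expenditure multiplier = 1/(1 − c(1−t)) = 1/(1 − 0.71×0.65) = 1/0.5385 ≈ 1.857.
ΔG contributes k·ΔG = (+$65 billion) / 0.5385 ≈ +$120.7 billion.
ΔT of +$51 billion changes first-round spending by −c·ΔT = −$36.21 billion, contributing k·(−c·ΔT) = (−$36.21 billion) / 0.5385 ≈ −$67.2 billion.
Net ΔY = k(ΔG − c·ΔT) = (+$28.79 billion) / 0.5385 ≈ +$53 billion.

+$53 billion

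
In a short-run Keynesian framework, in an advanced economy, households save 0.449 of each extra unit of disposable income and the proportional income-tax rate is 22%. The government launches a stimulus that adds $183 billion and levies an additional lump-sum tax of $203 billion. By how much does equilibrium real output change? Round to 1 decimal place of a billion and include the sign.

MPC = 1 − MPS = 1 − 0.449 = 0.551.
Expenditure multiplier = 1/(1 − c(1−t)) = 1/(1 − 0.551×0.78) = 1/0.57022 ≈ 1.754.
ΔG contributes k·ΔG = (+$183 billion) / 0.57022 ≈ +$320.9 billion.
ΔT of +$203 billion changes first-round spending by −c·ΔT = −$111.853 billion, contributing k·(−c·ΔT) = (−$111.853 billion) / 0.57022 ≈ −$196.2 billion.
Net ΔY = k(ΔG − c·ΔT) = (+$71.147 billion) / 0.57022 ≈ +$124.8 billion.

+$124.8 billion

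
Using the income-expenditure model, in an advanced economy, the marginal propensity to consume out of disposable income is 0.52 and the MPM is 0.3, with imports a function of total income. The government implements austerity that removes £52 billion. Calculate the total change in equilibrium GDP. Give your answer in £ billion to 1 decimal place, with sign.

Expenditure multiplier = 1/(1 − c + m) = 1/(1 − 0.52 + 0.3) = 1/0.78 ≈ 1.282.
ΔY = k × ΔG = (−£52 billion) / 0.78 ≈ −£66.7 billion.

−£66.7 billion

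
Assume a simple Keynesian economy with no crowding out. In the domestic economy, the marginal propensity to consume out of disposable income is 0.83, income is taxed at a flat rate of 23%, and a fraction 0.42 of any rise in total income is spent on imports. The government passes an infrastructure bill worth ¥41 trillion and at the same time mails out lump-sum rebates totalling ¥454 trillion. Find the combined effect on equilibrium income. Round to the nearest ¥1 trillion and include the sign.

+¥535 trillion

Expenditure multiplier = 1/(1 − c(1−t) + m) = 1/(1 − 0.83×0.77 + 0.42) = 1/0.7809 ≈ 1.281.
ΔG contributes k·ΔG = (+¥41 trillion) / 0.7809 ≈ +¥52.5 trillion.
ΔT of −¥454 trillion changes first-round spending by −c·ΔT = +¥376.82 trillion, contributing k·(−c·ΔT) = (+¥376.82 trillion) / 0.7809 ≈ +¥482.5 trillion.
Net ΔY = k(ΔG − c·ΔT) = (+¥417.82 trillion) / 0.7809 ≈ +¥535 trillion.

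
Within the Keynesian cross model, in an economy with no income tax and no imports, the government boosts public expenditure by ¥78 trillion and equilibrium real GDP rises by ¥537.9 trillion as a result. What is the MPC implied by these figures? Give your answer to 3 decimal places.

Implied spending multiplier k = ΔY/ΔG = 537.9/78 ≈ 6.8962.
Since k = 1/(1 − MPC), MPC = 1 − 1/k = 1 − ΔG/ΔY = 1 − 78/537.9 ≈ 0.855.

0.855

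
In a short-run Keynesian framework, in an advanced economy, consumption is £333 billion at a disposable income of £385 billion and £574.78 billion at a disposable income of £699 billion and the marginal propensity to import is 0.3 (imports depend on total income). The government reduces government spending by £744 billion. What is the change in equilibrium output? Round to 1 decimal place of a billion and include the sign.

−£1,403.8 billion

MPC = ΔC/ΔYd = (574.78 − 333)/(699 − 385) = 241.78/314 = 0.77.
Spending multiplier = 1/(1 − c + m) = 1/(1 − 0.77 + 0.3) = 1/0.53 ≈ 1.887.
ΔY = k × ΔG = (−£744 billion) / 0.53 ≈ −£1,403.8 billion.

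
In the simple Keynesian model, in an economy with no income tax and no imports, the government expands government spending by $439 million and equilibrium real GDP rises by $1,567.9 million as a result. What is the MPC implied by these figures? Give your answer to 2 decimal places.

0.72

Implied spending multiplier k = ΔY/ΔG = 1,567.9/439 ≈ 3.5715.
Since k = 1/(1 − MPC), MPC = 1 − 1/k = 1 − ΔG/ΔY = 1 − 439/1,567.9 ≈ 0.72.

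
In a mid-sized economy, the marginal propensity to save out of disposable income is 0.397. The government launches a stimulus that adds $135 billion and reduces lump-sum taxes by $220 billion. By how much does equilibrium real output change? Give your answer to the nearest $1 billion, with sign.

MPC = 1 − MPS = 1 − 0.397 = 0.603.
Expenditure multiplier = 1/(1 − MPC) = 1/(1 − 0.603) = 1/0.397 ≈ 2.519.
ΔG contributes k·ΔG = (+$135 billion) / 0.397 ≈ +$340.1 billion.
ΔT of −$220 billion changes first-round spending by −c·ΔT = +$132.66 billion, contributing k·(−c·ΔT) = (+$132.66 billion) / 0.397 ≈ +$334.2 billion.
Net ΔY = k(ΔG − c·ΔT) = (+$267.66 billion) / 0.397 ≈ +$674 billion.

+$674 billion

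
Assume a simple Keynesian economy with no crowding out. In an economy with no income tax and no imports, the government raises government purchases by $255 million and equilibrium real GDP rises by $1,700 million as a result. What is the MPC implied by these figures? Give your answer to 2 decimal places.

Implied spending multiplier k = ΔY/ΔG = 1,700/255 ≈ 6.6667.
Since k = 1/(1 − MPC), MPC = 1 − 1/k = 1 − ΔG/ΔY = 1 − 255/1,700 = 0.85.

0.85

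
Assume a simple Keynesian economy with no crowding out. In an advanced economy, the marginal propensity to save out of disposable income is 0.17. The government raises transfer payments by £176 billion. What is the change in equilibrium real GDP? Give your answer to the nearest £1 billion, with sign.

MPC = 1 − MPS = 1 − 0.17 = 0.83.
The transfer change shifts disposable income by +£176 billion, so first-round consumption changes by c·ΔTR = 0.83 × (+£176 billion) = +£146.08 billion.
Expenditure multiplier = 1/(1 − MPC) = 1/(1 − 0.83) = 1/0.17 ≈ 5.882.
The transfer multiplier is c × k ≈ 4.882, so ΔY = k × (c·ΔTR) = (+£146.08 billion) / 0.17 ≈ +£859 billion.

+£859 billion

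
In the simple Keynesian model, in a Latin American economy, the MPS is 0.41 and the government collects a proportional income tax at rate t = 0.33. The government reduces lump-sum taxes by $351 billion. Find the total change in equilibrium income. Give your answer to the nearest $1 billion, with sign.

+$342 billion

MPC = 1 − MPS = 1 − 0.41 = 0.59.
A lump-sum tax change of −$351 billion shifts disposable income by +$351 billion; first-round consumption changes by −c × ΔT = −0.59 × (−$351 billion) = +$207.09 billion.
Expenditure multiplier = 1/(1 − c(1−t)) = 1/(1 − 0.59×0.67) = 1/0.6047 ≈ 1.654.
The tax multiplier is −c × k ≈ −0.976, so ΔY = k × (−c·ΔT) = (+$207.09 billion) / 0.6047 ≈ +$342 billion.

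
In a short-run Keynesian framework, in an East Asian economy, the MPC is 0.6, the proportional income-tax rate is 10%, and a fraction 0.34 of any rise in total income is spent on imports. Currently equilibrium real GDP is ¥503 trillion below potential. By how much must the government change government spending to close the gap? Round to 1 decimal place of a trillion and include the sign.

Spending multiplier = 1/(1 − c(1−t) + m) = 1/(1 − 0.6×0.9 + 0.34) = 1/0.8 = 1.25.
Need ΔY = +¥503 trillion, so ΔG = ΔY/k = (+¥503 trillion) × 0.8 = +¥402.4 trillion.
The government should increase government spending by ¥402.4 trillion.

+¥402.4 trillion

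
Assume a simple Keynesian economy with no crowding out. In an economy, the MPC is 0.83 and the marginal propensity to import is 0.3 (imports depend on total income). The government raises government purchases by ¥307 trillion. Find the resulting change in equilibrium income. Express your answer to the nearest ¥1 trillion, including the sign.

Government-spending multiplier = 1/(1 − c + m) = 1/(1 − 0.83 + 0.3) = 1/0.47 ≈ 2.128.
ΔY = k × ΔG = (+¥307 trillion) / 0.47 ≈ +¥653 trillion.

+¥653 trillion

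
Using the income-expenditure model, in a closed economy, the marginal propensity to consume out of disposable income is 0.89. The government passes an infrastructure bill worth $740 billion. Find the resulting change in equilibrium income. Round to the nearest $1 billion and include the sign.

+$6,727 billion

Government-spending multiplier = 1/(1 − MPC) = 1/(1 − 0.89) = 1/0.11 ≈ 9.091.
ΔY = k × ΔG = (+$740 billion) / 0.11 ≈ +$6,727 billion.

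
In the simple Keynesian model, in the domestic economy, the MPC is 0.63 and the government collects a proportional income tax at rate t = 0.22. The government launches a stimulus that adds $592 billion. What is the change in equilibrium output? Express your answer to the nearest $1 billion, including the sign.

Spending multiplier = 1/(1 − c(1−t)) = 1/(1 − 0.63×0.78) = 1/0.5086 ≈ 1.966.
ΔY = k × ΔG = (+$592 billion) / 0.5086 ≈ +$1,164 billion.

+$1,164 billion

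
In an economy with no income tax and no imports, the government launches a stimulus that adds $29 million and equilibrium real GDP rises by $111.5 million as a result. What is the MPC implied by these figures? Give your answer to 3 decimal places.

Implied spending multiplier k = ΔY/ΔG = 111.5/29 ≈ 3.8448.
Since k = 1/(1 − MPC), MPC = 1 − 1/k = 1 − ΔG/ΔY = 1 − 29/111.5 ≈ 0.740.

0.740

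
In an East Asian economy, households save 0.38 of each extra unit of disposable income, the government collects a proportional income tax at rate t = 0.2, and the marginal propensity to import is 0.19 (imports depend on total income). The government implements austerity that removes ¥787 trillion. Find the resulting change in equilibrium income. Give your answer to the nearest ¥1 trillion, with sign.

MPC = 1 − MPS = 1 − 0.38 = 0.62.
Expenditure multiplier = 1/(1 − c(1−t) + m) = 1/(1 − 0.62×0.8 + 0.19) = 1/0.694 ≈ 1.441.
ΔY = k × ΔG = (−¥787 trillion) / 0.694 ≈ −¥1,134 trillion.

−¥1,134 trillion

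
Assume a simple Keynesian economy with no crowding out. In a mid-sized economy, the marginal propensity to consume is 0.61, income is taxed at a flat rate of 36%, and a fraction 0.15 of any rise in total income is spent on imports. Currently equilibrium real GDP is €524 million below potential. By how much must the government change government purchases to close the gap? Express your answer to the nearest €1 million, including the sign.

Spending multiplier = 1/(1 − c(1−t) + m) = 1/(1 − 0.61×0.64 + 0.15) = 1/0.7596 ≈ 1.316.
Need ΔY = +€524 million, so ΔG = ΔY/k = (+€524 million) × 0.7596 ≈ +€398 million.
The government should increase government purchases by €398 million.

+€398 million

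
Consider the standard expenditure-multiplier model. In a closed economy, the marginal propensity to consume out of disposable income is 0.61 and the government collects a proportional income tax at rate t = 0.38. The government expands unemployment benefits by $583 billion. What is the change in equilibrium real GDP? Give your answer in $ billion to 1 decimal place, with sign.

The transfer change shifts disposable income by +$583 billion, so first-round consumption changes by c·ΔTR = 0.61 × (+$583 billion) = +$355.63 billion.
Expenditure multiplier = 1/(1 − c(1−t)) = 1/(1 − 0.61×0.62) = 1/0.6218 ≈ 1.608.
The transfer multiplier is c × k ≈ 0.981, so ΔY = k × (c·ΔTR) = (+$355.63 billion) / 0.6218 ≈ +$571.9 billion.

+$571.9 billion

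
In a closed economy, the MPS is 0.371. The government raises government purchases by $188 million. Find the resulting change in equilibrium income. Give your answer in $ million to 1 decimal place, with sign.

MPC = 1 − MPS = 1 − 0.371 = 0.629.
Government-spending multiplier = 1/(1 − MPC) = 1/(1 − 0.629) = 1/0.371 ≈ 2.695.
ΔY = k × ΔG = (+$188 million) / 0.371 ≈ +$506.7 million.

+$506.7 million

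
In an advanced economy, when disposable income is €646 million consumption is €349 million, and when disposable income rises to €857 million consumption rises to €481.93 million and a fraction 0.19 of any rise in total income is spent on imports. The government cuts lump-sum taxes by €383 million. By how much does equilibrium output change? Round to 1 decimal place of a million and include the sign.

+€430.9 million

MPC = ΔC/ΔYd = (481.93 − 349)/(857 − 646) = 132.93/211 = 0.63.
A lump-sum tax change of −€383 million shifts disposable income by +€383 million; first-round consumption changes by −c × ΔT = −0.63 × (−€383 million) = +€241.29 million.
Expenditure multiplier = 1/(1 − c + m) = 1/(1 − 0.63 + 0.19) = 1/0.56 ≈ 1.786.
The tax multiplier is −c × k = −1.125, so ΔY = k × (−c·ΔT) = (+€241.29 million) / 0.56 ≈ +€430.9 million.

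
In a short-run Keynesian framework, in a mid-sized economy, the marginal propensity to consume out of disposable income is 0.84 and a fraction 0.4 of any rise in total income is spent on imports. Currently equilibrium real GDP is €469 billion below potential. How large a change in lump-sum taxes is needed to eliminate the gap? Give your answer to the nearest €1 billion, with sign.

−€313 billion

Spending multiplier = 1/(1 − c + m) = 1/(1 − 0.84 + 0.4) = 1/0.56 ≈ 1.786.
Tax multiplier = −c·k = −0.84/0.56 = −1.5. Need ΔY = +€469 billion, so ΔT = ΔY/(−c·k) = −(+€469 billion) × 0.56 / 0.84 ≈ −€313 billion.
The government should cut lump-sum taxes by €313 billion.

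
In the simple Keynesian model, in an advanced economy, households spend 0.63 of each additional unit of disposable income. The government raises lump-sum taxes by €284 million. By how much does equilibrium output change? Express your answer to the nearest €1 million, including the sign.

−€484 million

A lump-sum tax change of +€284 million shifts disposable income by −€284 million; first-round consumption changes by −c × ΔT = −0.63 × (+€284 million) = −€178.92 million.
Expenditure multiplier = 1/(1 − MPC) = 1/(1 − 0.63) = 1/0.37 ≈ 2.703.
The tax multiplier is −c × k ≈ −1.703, so ΔY = k × (−c·ΔT) = (−€178.92 million) / 0.37 ≈ −€484 million.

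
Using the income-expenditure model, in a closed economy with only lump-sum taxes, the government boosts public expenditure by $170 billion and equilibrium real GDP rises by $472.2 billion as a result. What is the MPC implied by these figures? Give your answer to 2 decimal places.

0.64

Implied spending multiplier k = ΔY/ΔG = 472.2/170 ≈ 2.7776.
Since k = 1/(1 − MPC), MPC = 1 − 1/k = 1 − ΔG/ΔY = 1 − 170/472.2 ≈ 0.64.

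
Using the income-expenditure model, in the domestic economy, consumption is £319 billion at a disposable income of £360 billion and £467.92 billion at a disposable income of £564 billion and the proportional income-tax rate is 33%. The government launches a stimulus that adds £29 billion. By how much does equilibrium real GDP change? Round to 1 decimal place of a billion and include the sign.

MPC = ΔC/ΔYd = (467.92 − 319)/(564 − 360) = 148.92/204 = 0.73.
Spending multiplier = 1/(1 − c(1−t)) = 1/(1 − 0.73×0.67) = 1/0.5109 ≈ 1.957.
ΔY = k × ΔG = (+£29 billion) / 0.5109 ≈ +£56.8 billion.

+£56.8 billion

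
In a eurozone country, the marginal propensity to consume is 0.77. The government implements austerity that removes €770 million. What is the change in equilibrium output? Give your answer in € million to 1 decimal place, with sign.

Government-spending multiplier = 1/(1 − MPC) = 1/(1 − 0.77) = 1/0.23 ≈ 4.348.
ΔY = k × ΔG = (−€770 million) / 0.23 ≈ −€3,347.8 million.

−€3,347.8 million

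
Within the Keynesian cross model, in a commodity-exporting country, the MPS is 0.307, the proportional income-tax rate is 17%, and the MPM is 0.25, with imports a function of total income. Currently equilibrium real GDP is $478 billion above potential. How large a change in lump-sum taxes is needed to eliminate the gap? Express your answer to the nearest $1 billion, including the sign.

MPC = 1 − MPS = 1 − 0.307 = 0.693.
Spending multiplier = 1/(1 − c(1−t) + m) = 1/(1 − 0.693×0.83 + 0.25) = 1/0.67481 ≈ 1.482.
Tax multiplier = −c·k = −0.693/0.67481 ≈ −1.027. Need ΔY = −$478 billion, so ΔT = ΔY/(−c·k) = −(−$478 billion) × 0.67481 / 0.693 ≈ +$465 billion.
The government should raise lump-sum taxes by $465 billion.

+$465 billion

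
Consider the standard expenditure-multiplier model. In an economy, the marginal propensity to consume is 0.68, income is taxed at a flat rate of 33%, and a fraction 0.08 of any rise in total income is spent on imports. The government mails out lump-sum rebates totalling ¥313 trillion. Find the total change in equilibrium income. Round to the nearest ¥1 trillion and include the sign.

A lump-sum tax change of −¥313 trillion shifts disposable income by +¥313 trillion; first-round consumption changes by −c × ΔT = −0.68 × (−¥313 trillion) = +¥212.84 trillion.
Expenditure multiplier = 1/(1 − c(1−t) + m) = 1/(1 − 0.68×0.67 + 0.08) = 1/0.6244 ≈ 1.602.
The tax multiplier is −c × k ≈ −1.089, so ΔY = k × (−c·ΔT) = (+¥212.84 trillion) / 0.6244 ≈ +¥341 trillion.

+¥341 trillion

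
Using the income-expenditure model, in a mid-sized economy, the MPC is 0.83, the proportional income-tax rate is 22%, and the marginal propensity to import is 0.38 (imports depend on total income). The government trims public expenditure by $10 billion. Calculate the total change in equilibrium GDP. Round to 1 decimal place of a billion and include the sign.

Spending multiplier = 1/(1 − c(1−t) + m) = 1/(1 − 0.83×0.78 + 0.38) = 1/0.7326 ≈ 1.365.
ΔY = k × ΔG = (−$10 billion) / 0.7326 ≈ −$13.7 billion.

−$13.7 billion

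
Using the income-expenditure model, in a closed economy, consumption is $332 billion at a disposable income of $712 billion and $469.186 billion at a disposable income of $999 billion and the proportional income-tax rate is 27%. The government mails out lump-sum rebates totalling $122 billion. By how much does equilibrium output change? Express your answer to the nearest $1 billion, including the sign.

MPC = ΔC/ΔYd = (469.186 − 332)/(999 − 712) = 137.186/287 = 0.478.
A lump-sum tax change of −$122 billion shifts disposable income by +$122 billion; first-round consumption changes by −c × ΔT = −0.478 × (−$122 billion) = +$58.316 billion.
Expenditure multiplier = 1/(1 − c(1−t)) = 1/(1 − 0.478×0.73) = 1/0.65106 ≈ 1.536.
The tax multiplier is −c × k ≈ −0.734, so ΔY = k × (−c·ΔT) = (+$58.316 billion) / 0.65106 ≈ +$90 billion.

+$90 billion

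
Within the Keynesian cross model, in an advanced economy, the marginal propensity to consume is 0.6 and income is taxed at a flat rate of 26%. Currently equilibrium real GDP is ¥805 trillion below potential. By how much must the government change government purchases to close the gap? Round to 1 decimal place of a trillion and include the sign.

+¥447.6 trillion

Spending multiplier = 1/(1 − c(1−t)) = 1/(1 − 0.6×0.74) = 1/0.556 ≈ 1.799.
Need ΔY = +¥805 trillion, so ΔG = ΔY/k = (+¥805 trillion) × 0.556 ≈ +¥447.6 trillion.
The government should increase government purchases by ¥447.6 trillion.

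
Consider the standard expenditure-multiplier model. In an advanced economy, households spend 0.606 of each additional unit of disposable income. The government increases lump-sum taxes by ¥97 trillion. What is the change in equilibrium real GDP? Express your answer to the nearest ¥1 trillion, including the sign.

−¥149 trillion

A lump-sum tax change of +¥97 trillion shifts disposable income by −¥97 trillion; first-round consumption changes by −c × ΔT = −0.606 × (+¥97 trillion) = −¥58.782 trillion.
Expenditure multiplier = 1/(1 − MPC) = 1/(1 − 0.606) = 1/0.394 ≈ 2.538.
The tax multiplier is −c × k ≈ −1.538, so ΔY = k × (−c·ΔT) = (−¥58.782 trillion) / 0.394 ≈ −¥149 trillion.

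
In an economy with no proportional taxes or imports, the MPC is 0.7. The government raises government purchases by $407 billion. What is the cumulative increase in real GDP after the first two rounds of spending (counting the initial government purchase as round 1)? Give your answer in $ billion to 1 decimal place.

Round 1 adds ΔG = $407 billion; each later round is MPC = 0.7 times the previous.
After 2 rounds: 407 + 284.9 = ΔG·(1 − c^2)/(1 − c) = 407 × (1 − 0.49)/0.3 = $691.9 billion.

$691.9 billion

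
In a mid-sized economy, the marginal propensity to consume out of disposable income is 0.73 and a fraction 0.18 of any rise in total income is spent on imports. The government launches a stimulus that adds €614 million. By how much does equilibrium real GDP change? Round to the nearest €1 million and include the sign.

+€1,364 million

Spending multiplier = 1/(1 − c + m) = 1/(1 − 0.73 + 0.18) = 1/0.45 ≈ 2.222.
ΔY = k × ΔG = (+€614 million) / 0.45 ≈ +€1,364 million.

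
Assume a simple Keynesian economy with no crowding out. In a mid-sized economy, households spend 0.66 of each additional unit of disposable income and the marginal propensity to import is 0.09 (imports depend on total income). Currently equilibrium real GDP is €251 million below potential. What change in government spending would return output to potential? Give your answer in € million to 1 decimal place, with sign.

+€107.9 million

Spending multiplier = 1/(1 − c + m) = 1/(1 − 0.66 + 0.09) = 1/0.43 ≈ 2.326.
Need ΔY = +€251 million, so ΔG = ΔY/k = (+€251 million) × 0.43 ≈ +€107.9 million.
The government should increase government spending by €107.9 million.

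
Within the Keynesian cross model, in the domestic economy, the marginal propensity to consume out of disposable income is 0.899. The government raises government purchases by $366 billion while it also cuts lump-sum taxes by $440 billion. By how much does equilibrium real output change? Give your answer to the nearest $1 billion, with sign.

Expenditure multiplier = 1/(1 − MPC) = 1/(1 − 0.899) = 1/0.101 ≈ 9.901.
ΔG contributes k·ΔG = (+$366 billion) / 0.101 ≈ +$3,623.8 billion.
ΔT of −$440 billion changes first-round spending by −c·ΔT = +$395.56 billion, contributing k·(−c·ΔT) = (+$395.56 billion) / 0.101 ≈ +$3,916.4 billion.
Net ΔY = k(ΔG − c·ΔT) = (+$761.56 billion) / 0.101 ≈ +$7,540 billion.

+$7,540 billion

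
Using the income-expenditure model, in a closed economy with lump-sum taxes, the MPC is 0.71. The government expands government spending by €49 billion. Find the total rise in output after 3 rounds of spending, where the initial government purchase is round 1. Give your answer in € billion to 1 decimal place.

Round 1 adds ΔG = €49 billion; each later round is MPC = 0.71 times the previous.
After 3 rounds: 49 + 34.79 + 24.7009 = ΔG·(1 − c^3)/(1 − c) = 49 × (1 − 0.357911)/0.29 ≈ €108.5 billion.

€108.5 billion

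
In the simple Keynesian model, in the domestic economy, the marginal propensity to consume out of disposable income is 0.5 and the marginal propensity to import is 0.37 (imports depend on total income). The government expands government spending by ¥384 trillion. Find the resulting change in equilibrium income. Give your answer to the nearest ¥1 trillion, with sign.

Spending multiplier = 1/(1 − c + m) = 1/(1 − 0.5 + 0.37) = 1/0.87 ≈ 1.149.
ΔY = k × ΔG = (+¥384 trillion) / 0.87 ≈ +¥441 trillion.

+¥441 trillion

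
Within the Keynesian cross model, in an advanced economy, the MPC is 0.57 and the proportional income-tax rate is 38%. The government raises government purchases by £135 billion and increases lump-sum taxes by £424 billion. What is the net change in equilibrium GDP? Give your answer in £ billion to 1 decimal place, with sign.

Expenditure multiplier = 1/(1 − c(1−t)) = 1/(1 − 0.57×0.62) = 1/0.6466 ≈ 1.547.
ΔG contributes k·ΔG = (+£135 billion) / 0.6466 ≈ +£208.8 billion.
ΔT of +£424 billion changes first-round spending by −c·ΔT = −£241.68 billion, contributing k·(−c·ΔT) = (−£241.68 billion) / 0.6466 ≈ −£373.8 billion.
Net ΔY = k(ΔG − c·ΔT) = (−£106.68 billion) / 0.6466 ≈ −£165 billion.

−£165.0 billion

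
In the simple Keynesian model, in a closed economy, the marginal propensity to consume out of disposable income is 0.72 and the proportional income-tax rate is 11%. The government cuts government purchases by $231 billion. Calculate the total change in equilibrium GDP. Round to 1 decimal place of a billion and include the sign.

−$643.1 billion

Expenditure multiplier = 1/(1 − c(1−t)) = 1/(1 − 0.72×0.89) = 1/0.3592 ≈ 2.784.
ΔY = k × ΔG = (−$231 billion) / 0.3592 ≈ −$643.1 billion.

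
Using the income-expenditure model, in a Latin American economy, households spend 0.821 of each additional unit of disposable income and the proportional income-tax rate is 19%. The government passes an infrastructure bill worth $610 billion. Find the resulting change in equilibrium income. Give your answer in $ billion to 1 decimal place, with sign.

Spending multiplier = 1/(1 − c(1−t)) = 1/(1 − 0.821×0.81) = 1/0.33499 ≈ 2.985.
ΔY = k × ΔG = (+$610 billion) / 0.33499 ≈ +$1,820.9 billion.

+$1,820.9 billion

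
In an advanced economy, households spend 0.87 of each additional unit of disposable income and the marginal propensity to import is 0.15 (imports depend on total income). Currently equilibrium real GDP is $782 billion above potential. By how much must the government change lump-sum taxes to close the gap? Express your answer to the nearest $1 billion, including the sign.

Spending multiplier = 1/(1 − c + m) = 1/(1 − 0.87 + 0.15) = 1/0.28 ≈ 3.571.
Tax multiplier = −c·k = −0.87/0.28 ≈ −3.107. Need ΔY = −$782 billion, so ΔT = ΔY/(−c·k) = −(−$782 billion) × 0.28 / 0.87 ≈ +$252 billion.
The government should raise lump-sum taxes by $252 billion.

+$252 billion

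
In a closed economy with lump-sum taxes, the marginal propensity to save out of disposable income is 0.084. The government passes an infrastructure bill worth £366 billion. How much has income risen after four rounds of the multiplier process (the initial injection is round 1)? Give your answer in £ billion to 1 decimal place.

£1,289.6 billion

MPC = 1 − MPS = 1 − 0.084 = 0.916.
Round 1 adds ΔG = £366 billion; each later round is MPC = 0.916 times the previous.
After 4 rounds: 366 + 335.256 + 307.094496 + 281.298558336 = ΔG·(1 − c^4)/(1 − c) = 366 × (1 − 0.704014971136)/0.084 ≈ £1,289.6 billion.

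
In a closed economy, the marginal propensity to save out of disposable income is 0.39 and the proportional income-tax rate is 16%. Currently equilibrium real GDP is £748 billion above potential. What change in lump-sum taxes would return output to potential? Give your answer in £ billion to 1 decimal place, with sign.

MPC = 1 − MPS = 1 − 0.39 = 0.61.
Spending multiplier = 1/(1 − c(1−t)) = 1/(1 − 0.61×0.84) = 1/0.4876 ≈ 2.051.
Tax multiplier = −c·k = −0.61/0.4876 ≈ −1.251. Need ΔY = −£748 billion, so ΔT = ΔY/(−c·k) = −(−£748 billion) × 0.4876 / 0.61 ≈ +£597.9 billion.
The government should raise lump-sum taxes by £597.9 billion.

+£597.9 billion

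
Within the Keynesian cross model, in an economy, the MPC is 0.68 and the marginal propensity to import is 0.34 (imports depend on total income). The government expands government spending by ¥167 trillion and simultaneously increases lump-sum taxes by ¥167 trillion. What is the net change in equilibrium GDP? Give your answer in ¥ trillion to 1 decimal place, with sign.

Expenditure multiplier = 1/(1 − c + m) = 1/(1 − 0.68 + 0.34) = 1/0.66 ≈ 1.515.
ΔG contributes k·ΔG = (+¥167 trillion) / 0.66 ≈ +¥253 trillion.
ΔT of +¥167 trillion changes first-round spending by −c·ΔT = −¥113.56 trillion, contributing k·(−c·ΔT) = (−¥113.56 trillion) / 0.66 ≈ −¥172.1 trillion.
Net ΔY = k(ΔG − c·ΔT) = (+¥53.44 trillion) / 0.66 ≈ +¥81 trillion.

+¥81.0 trillion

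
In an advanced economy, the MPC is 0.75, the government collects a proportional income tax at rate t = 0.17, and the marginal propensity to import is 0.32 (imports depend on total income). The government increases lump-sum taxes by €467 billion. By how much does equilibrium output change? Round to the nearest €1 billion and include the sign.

A lump-sum tax change of +€467 billion shifts disposable income by −€467 billion; first-round consumption changes by −c × ΔT = −0.75 × (+€467 billion) = −€350.25 billion.
Expenditure multiplier = 1/(1 − c(1−t) + m) = 1/(1 − 0.75×0.83 + 0.32) = 1/0.6975 ≈ 1.434.
The tax multiplier is −c × k ≈ −1.075, so ΔY = k × (−c·ΔT) = (−€350.25 billion) / 0.6975 ≈ −€502 billion.

−€502 billion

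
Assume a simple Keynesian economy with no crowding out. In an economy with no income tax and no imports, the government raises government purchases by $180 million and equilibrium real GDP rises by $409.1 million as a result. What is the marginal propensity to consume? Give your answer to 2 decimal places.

Implied spending multiplier k = ΔY/ΔG = 409.1/180 ≈ 2.2728.
Since k = 1/(1 − MPC), MPC = 1 − 1/k = 1 − ΔG/ΔY = 1 − 180/409.1 ≈ 0.56.

0.56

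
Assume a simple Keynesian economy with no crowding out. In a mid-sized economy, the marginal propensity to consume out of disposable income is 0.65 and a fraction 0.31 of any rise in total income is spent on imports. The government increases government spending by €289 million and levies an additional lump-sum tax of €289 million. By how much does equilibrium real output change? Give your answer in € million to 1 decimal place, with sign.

Expenditure multiplier = 1/(1 − c + m) = 1/(1 − 0.65 + 0.31) = 1/0.66 ≈ 1.515.
ΔG contributes k·ΔG = (+€289 million) / 0.66 ≈ +€437.9 million.
ΔT of +€289 million changes first-round spending by −c·ΔT = −€187.85 million, contributing k·(−c·ΔT) = (−€187.85 million) / 0.66 ≈ −€284.6 million.
Net ΔY = k(ΔG − c·ΔT) = (+€101.15 million) / 0.66 ≈ +€153.3 million.

+€153.3 million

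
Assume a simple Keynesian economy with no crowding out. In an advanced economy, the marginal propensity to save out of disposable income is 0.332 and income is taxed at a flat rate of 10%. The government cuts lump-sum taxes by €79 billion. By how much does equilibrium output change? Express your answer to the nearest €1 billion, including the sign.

+€132 billion

MPC = 1 − MPS = 1 − 0.332 = 0.668.
A lump-sum tax change of −€79 billion shifts disposable income by +€79 billion; first-round consumption changes by −c × ΔT = −0.668 × (−€79 billion) = +€52.772 billion.
Expenditure multiplier = 1/(1 − c(1−t)) = 1/(1 − 0.668×0.9) = 1/0.3988 ≈ 2.508.
The tax multiplier is −c × k ≈ −1.675, so ΔY = k × (−c·ΔT) = (+€52.772 billion) / 0.3988 ≈ +€132 billion.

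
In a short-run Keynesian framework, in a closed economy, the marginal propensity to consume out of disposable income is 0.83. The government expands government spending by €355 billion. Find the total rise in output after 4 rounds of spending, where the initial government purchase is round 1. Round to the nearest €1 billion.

€1,097 billion

Round 1 adds ΔG = €355 billion; each later round is MPC = 0.83 times the previous.
After 4 rounds: 355 + 294.65 + 244.5595 + 202.984385 = ΔG·(1 − c^4)/(1 − c) = 355 × (1 − 0.47458321)/0.17 ≈ €1,097 billion.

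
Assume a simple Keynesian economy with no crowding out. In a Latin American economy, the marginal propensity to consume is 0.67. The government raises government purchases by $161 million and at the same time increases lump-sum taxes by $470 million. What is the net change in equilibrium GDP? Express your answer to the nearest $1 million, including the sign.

−$466 million

Expenditure multiplier = 1/(1 − MPC) = 1/(1 − 0.67) = 1/0.33 ≈ 3.03.
ΔG contributes k·ΔG = (+$161 million) / 0.33 ≈ +$487.9 million.
ΔT of +$470 million changes first-round spending by −c·ΔT = −$314.9 million, contributing k·(−c·ΔT) = (−$314.9 million) / 0.33 ≈ −$954.2 million.
Net ΔY = k(ΔG − c·ΔT) = (−$153.9 million) / 0.33 ≈ −$466 million.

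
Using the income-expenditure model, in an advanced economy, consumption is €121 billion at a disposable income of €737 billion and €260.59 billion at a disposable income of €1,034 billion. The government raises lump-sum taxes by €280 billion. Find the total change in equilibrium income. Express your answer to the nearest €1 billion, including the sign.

MPC = ΔC/ΔYd = (260.59 − 121)/(1,034 − 737) = 139.59/297 = 0.47.
A lump-sum tax change of +€280 billion shifts disposable income by −€280 billion; first-round consumption changes by −c × ΔT = −0.47 × (+€280 billion) = −€131.6 billion.
Expenditure multiplier = 1/(1 − MPC) = 1/(1 − 0.47) = 1/0.53 ≈ 1.887.
The tax multiplier is −c × k ≈ −0.887, so ΔY = k × (−c·ΔT) = (−€131.6 billion) / 0.53 ≈ −€248 billion.

−€248 billion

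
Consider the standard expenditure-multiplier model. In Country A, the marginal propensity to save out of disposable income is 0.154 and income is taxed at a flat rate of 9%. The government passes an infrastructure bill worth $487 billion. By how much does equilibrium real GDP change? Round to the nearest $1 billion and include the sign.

MPC = 1 − MPS = 1 − 0.154 = 0.846.
Spending multiplier = 1/(1 − c(1−t)) = 1/(1 − 0.846×0.91) = 1/0.23014 ≈ 4.345.
ΔY = k × ΔG = (+$487 billion) / 0.23014 ≈ +$2,116 billion.

+$2,116 billion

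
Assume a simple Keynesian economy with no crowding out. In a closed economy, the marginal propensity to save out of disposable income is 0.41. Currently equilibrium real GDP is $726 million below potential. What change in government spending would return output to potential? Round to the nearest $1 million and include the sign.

+$298 million

MPC = 1 − MPS = 1 − 0.41 = 0.59.
Spending multiplier = 1/(1 − MPC) = 1/(1 − 0.59) = 1/0.41 ≈ 2.439.
Need ΔY = +$726 million, so ΔG = ΔY/k = (+$726 million) × 0.41 ≈ +$298 million.
The government should increase government spending by $298 million.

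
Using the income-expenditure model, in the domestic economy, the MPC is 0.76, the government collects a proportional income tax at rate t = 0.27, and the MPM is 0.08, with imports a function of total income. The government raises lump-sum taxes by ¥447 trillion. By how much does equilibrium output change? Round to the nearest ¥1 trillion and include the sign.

−¥647 trillion

A lump-sum tax change of +¥447 trillion shifts disposable income by −¥447 trillion; first-round consumption changes by −c × ΔT = −0.76 × (+¥447 trillion) = −¥339.72 trillion.
Expenditure multiplier = 1/(1 − c(1−t) + m) = 1/(1 − 0.76×0.73 + 0.08) = 1/0.5252 ≈ 1.904.
The tax multiplier is −c × k ≈ −1.447, so ΔY = k × (−c·ΔT) = (−¥339.72 trillion) / 0.5252 ≈ −¥647 trillion.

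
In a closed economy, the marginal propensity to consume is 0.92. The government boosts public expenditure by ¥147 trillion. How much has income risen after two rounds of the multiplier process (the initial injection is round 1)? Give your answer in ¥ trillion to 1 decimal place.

Round 1 adds ΔG = ¥147 trillion; each later round is MPC = 0.92 times the previous.
After 2 rounds: 147 + 135.24 = ΔG·(1 − c^2)/(1 − c) = 147 × (1 − 0.8464)/0.08 ≈ ¥282.2 trillion.

¥282.2 trillion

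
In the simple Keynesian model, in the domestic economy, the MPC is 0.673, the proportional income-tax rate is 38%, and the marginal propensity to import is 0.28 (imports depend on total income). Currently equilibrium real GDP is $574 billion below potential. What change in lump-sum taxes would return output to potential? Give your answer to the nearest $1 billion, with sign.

−$736 billion

Spending multiplier = 1/(1 − c(1−t) + m) = 1/(1 − 0.673×0.62 + 0.28) = 1/0.86274 ≈ 1.159.
Tax multiplier = −c·k = −0.673/0.86274 ≈ −0.78. Need ΔY = +$574 billion, so ΔT = ΔY/(−c·k) = −(+$574 billion) × 0.86274 / 0.673 ≈ −$736 billion.
The government should cut lump-sum taxes by $736 billion.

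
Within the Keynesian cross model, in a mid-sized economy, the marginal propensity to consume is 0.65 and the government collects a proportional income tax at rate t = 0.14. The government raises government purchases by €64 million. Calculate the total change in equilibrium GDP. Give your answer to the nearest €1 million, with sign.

+€145 million

Spending multiplier = 1/(1 − c(1−t)) = 1/(1 − 0.65×0.86) = 1/0.441 ≈ 2.268.
ΔY = k × ΔG = (+€64 million) / 0.441 ≈ +€145 million.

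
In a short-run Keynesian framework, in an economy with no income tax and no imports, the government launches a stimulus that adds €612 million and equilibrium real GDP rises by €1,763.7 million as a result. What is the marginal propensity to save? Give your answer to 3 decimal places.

Implied spending multiplier k = ΔY/ΔG = 1,763.7/612 ≈ 2.8819.
Since k = 1/(1 − MPC), MPC = 1 − 1/k = 1 − ΔG/ΔY = 1 − 612/1,763.7 ≈ 0.653.
MPS = 1 − MPC = 0.347.

0.347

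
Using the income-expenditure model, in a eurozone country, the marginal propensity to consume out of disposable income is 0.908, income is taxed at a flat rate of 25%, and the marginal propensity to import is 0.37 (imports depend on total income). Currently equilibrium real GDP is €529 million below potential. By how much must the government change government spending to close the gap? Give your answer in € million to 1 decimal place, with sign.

+€364.5 million

Spending multiplier = 1/(1 − c(1−t) + m) = 1/(1 − 0.908×0.75 + 0.37) = 1/0.689 ≈ 1.451.
Need ΔY = +€529 million, so ΔG = ΔY/k = (+€529 million) × 0.689 ≈ +€364.5 million.
The government should increase government spending by €364.5 million.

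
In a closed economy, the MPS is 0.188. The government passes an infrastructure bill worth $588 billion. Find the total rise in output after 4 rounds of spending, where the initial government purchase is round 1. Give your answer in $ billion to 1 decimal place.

MPC = 1 − MPS = 1 − 0.188 = 0.812.
Round 1 adds ΔG = $588 billion; each later round is MPC = 0.812 times the previous.
After 4 rounds: 588 + 477.456 + 387.694272 + 314.807748864 = ΔG·(1 − c^4)/(1 − c) = 588 × (1 − 0.434734510336)/0.188 ≈ $1,768 billion.

$1,768.0 billion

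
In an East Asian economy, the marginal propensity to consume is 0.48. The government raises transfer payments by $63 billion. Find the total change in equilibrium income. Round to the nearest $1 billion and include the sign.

+$58 billion

The transfer change shifts disposable income by +$63 billion, so first-round consumption changes by c·ΔTR = 0.48 × (+$63 billion) = +$30.24 billion.
Expenditure multiplier = 1/(1 − MPC) = 1/(1 − 0.48) = 1/0.52 ≈ 1.923.
The transfer multiplier is c × k ≈ 0.923, so ΔY = k × (c·ΔTR) = (+$30.24 billion) / 0.52 ≈ +$58 billion.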